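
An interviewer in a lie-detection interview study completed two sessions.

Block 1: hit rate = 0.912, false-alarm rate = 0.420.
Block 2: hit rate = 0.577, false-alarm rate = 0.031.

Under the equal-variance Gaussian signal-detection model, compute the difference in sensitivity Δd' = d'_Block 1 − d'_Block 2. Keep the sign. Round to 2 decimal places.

Δd' = -0.51

Block 1: z(0.912) = 1.353, z(0.420) = -0.202, d' = 1.555
Block 2: z(0.577) = 0.194, z(0.031) = -1.866, d' = 2.060
Δd' = d'_Block 1 − d'_Block 2 = 1.555 − 2.060 = -0.505
Block 2 has the higher sensitivity.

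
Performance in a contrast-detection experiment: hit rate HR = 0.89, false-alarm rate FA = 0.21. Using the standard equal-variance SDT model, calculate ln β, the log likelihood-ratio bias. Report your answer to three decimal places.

z(H) = 1.2265
z(FA) = -0.8064
ln β = −½·[z(H)² − z(FA)²] = −0.5 × (1.5043 − 0.6503) = -0.4270

ln β = -0.427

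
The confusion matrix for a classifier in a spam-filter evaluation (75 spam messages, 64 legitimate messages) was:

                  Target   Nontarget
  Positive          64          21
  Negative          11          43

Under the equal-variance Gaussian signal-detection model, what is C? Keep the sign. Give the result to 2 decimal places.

C = -0.30

H = 64/75 = 0.8533
FA = 21/64 = 0.3281
z(H) = z(0.8533) = 1.051
z(FA) = z(0.3281) = -0.445
c = −½·[z(H) + z(FA)] = −0.5 × (1.051 + (-0.445)) = -0.303
c < 0: the classifier has a liberal response bias.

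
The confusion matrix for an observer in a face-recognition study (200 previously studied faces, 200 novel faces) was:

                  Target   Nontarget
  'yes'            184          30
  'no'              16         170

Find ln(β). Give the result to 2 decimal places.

ln β = -0.45

H = 184/200 = 0.9200
FA = 30/200 = 0.1500
Φ⁻¹(0.9200) = 1.405, Φ⁻¹(0.1500) = -1.036
ln β = −½·[z(H)² − z(FA)²] = −0.5 × (1.974 − 1.073) = -0.4505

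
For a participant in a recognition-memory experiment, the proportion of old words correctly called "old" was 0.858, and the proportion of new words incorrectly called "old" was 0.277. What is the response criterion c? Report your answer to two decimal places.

z(H) = 1.0714
z(FA) = -0.5918
c = −½·[z(H) + z(FA)] = −0.5 × (1.0714 + (-0.5918)) = -0.2398
c < 0: the participant has a liberal response bias.

c = -0.24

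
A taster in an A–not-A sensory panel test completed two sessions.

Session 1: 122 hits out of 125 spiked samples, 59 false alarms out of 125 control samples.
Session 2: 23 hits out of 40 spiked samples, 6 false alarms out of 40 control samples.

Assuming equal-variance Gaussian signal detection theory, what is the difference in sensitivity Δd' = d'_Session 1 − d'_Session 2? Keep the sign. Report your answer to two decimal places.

Δd' = 0.82

Session 1: z(0.9760) = 1.977, z(0.4720) = -0.070, d' = 2.047
Session 2: z(0.5750) = 0.189, z(0.1500) = -1.036, d' = 1.225
Δd' = d'_Session 1 − d'_Session 2 = 2.047 − 1.225 = 0.822
Session 1 has the higher sensitivity.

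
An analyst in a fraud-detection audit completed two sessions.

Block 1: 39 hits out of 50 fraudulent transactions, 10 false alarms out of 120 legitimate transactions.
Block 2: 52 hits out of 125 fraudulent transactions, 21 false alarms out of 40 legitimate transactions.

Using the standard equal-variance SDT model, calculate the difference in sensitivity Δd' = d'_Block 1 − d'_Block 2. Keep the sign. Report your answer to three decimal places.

Block 1: z(0.7800) = 0.7722, z(0.0833) = -1.3832, d' = 2.1554
Block 2: z(0.4160) = -0.2121, z(0.5250) = 0.0627, d' = -0.2748
Δd' = d'_Block 1 − d'_Block 2 = 2.1554 − (-0.2748) = 2.4302
Block 1 has the higher sensitivity.

Δd' = 2.430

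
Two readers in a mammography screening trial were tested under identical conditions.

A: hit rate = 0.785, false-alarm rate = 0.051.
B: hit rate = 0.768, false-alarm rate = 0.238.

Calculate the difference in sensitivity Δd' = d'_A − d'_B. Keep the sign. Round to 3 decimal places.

Δd' = 0.979

A: z(0.785) = 0.7892, z(0.051) = -1.6352, d' = 2.4244
B: z(0.768) = 0.7323, z(0.238) = -0.7128, d' = 1.4451
Δd' = d'_A − d'_B = 2.4244 − 1.4451 = 0.9793
A has the higher sensitivity.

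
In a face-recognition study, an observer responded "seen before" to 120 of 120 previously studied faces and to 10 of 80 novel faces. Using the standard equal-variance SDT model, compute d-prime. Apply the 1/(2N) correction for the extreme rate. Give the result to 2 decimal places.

d-prime = 3.79

The hit rate is 120/120 = 1, so apply the 1/(2N) correction: H → 1 − 1/(2·120) = 0.99583.
z(H) = z(0.99583) = 2.638
z(FA) = z(0.12500) = -1.150
d' = 2.638 − (-1.150) = 3.788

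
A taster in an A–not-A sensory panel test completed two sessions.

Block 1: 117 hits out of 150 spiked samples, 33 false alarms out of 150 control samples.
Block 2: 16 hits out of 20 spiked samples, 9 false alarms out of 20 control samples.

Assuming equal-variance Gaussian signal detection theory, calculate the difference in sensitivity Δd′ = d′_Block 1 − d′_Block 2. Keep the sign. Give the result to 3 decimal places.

Block 1: z(0.7800) = 0.7722, z(0.2200) = -0.7722, d' = 1.5444
Block 2: z(0.8000) = 0.8416, z(0.4500) = -0.1257, d' = 0.9673
Δd' = d'_Block 1 − d'_Block 2 = 1.5444 − 0.9673 = 0.5771
Block 1 has the higher sensitivity.

Δd′ = 0.577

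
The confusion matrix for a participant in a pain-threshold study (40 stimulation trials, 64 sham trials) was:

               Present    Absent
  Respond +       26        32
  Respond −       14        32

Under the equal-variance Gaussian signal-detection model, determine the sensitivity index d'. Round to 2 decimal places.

H = 26/40 = 0.6500
FA = 32/64 = 0.5000
Φ⁻¹(H) = Φ⁻¹(0.6500) = 0.385
Φ⁻¹(FA) = Φ⁻¹(0.5000) = 0.000
d' = z(H) − z(FA) = 0.385 − 0.000 = 0.385

d' = 0.39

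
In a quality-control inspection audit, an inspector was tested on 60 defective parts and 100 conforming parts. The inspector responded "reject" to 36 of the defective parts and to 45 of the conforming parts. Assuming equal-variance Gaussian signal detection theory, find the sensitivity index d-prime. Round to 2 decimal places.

d-prime = 0.38

H = 36/60 = 0.6000
FA = 45/100 = 0.4500
Φ⁻¹(H) = 0.2533
Φ⁻¹(FA) = -0.1257
d' = z(H) − z(FA) = 0.2533 − (-0.1257) = 0.3790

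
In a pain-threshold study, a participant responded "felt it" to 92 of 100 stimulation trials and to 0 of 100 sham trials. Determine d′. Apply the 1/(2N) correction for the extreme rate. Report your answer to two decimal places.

The false-alarm rate is 0/100 = 0, so apply the 1/(2N) correction: FA → 1/(2·100) = 0.00500.
z(H) = z(0.92000) = 1.405
z(FA) = z(0.00500) = -2.576
d' = 1.405 − (-2.576) = 3.981

d′ = 3.98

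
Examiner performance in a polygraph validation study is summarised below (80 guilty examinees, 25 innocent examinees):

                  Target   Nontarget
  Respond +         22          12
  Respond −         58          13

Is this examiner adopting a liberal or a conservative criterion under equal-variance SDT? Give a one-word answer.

z(H) = -0.598, z(FA) = -0.050
c = −½·(z(H) + z(FA)) = 0.324
c > 0 → conservative criterion (biased toward responding “no”).

conservative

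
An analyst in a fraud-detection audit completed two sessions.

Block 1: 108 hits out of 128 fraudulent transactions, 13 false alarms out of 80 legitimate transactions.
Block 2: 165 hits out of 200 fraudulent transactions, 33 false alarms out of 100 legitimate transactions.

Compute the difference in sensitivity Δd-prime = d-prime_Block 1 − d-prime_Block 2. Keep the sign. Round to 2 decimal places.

Block 1: z(0.8438) = 1.010, z(0.1625) = -0.984, d' = 1.994
Block 2: z(0.8250) = 0.935, z(0.3300) = -0.440, d' = 1.375
Δd' = d'_Block 1 − d'_Block 2 = 1.994 − 1.375 = 0.619
Block 1 has the higher sensitivity.

Δd-prime = 0.62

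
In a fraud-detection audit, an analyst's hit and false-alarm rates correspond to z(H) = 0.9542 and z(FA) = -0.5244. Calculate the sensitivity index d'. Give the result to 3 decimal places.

d' = z(H) − z(FA) = 0.9542 − (-0.5244) = 1.4786

d' = 1.479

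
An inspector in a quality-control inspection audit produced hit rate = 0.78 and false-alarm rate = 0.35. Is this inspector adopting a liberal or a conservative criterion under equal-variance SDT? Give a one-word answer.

z(H) = 0.772, z(FA) = -0.385
c = −½·(z(H) + z(FA)) = -0.1935
c < 0 → liberal criterion (biased toward responding “yes”).

liberal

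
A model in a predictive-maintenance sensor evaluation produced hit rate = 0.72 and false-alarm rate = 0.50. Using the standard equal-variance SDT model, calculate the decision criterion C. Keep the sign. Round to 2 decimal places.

z(H) = z(0.72) = 0.5828
z(FA) = z(0.50) = 0.0000
c = −½·[z(H) + z(FA)] = −0.5 × (0.5828 + 0.0000) = -0.2914

C = -0.29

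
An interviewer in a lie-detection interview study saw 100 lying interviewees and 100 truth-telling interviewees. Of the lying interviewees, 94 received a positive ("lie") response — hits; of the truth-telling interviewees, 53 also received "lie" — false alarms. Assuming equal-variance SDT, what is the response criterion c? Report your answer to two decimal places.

c = -0.82

H = 94/100 = 0.9400
FA = 53/100 = 0.5300
Φ⁻¹(0.9400) = 1.555, Φ⁻¹(0.5300) = 0.075
c = −½·[z(H) + z(FA)] = −0.5 × (1.555 + 0.075) = -0.815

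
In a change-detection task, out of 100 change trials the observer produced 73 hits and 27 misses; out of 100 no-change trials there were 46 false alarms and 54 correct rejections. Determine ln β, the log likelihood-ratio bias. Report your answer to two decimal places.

H = 73/100 = 0.7300
FA = 46/100 = 0.4600
Φ⁻¹(H) = Φ⁻¹(0.7300) = 0.613
Φ⁻¹(FA) = Φ⁻¹(0.4600) = -0.100
ln β = −½·[z(H)² − z(FA)²] = −0.5 × (0.376 − 0.010) = -0.183

ln β = -0.18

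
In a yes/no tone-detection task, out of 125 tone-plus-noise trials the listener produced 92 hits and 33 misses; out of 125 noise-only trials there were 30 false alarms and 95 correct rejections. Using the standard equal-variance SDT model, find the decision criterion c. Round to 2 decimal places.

H = 92/125 = 0.7360
FA = 30/125 = 0.2400
z(H) = z(0.7360) = 0.631
z(FA) = z(0.2400) = -0.706
c = −½·[z(H) + z(FA)] = −0.5 × (0.631 + (-0.706)) = 0.0375
c > 0: the listener has a conservative response bias.

c = 0.04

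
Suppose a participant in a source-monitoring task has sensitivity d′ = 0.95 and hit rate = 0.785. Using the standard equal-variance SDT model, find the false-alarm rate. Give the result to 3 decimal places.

z(hit rate) = z(0.785) = 0.7892
z(FA) = z(H) − d' = 0.7892 − 0.95 = -0.1608
false-alarm rate = Φ(-0.1608) = 0.4361

false-alarm rate = 0.436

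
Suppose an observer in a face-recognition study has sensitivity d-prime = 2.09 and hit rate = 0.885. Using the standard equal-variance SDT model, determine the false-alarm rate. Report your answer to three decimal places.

z(hit rate) = z(0.885) = 1.2004
z(FA) = z(H) − d' = 1.2004 − 2.09 = -0.8896
false-alarm rate = Φ(-0.8896) = 0.1868

false-alarm rate = 0.187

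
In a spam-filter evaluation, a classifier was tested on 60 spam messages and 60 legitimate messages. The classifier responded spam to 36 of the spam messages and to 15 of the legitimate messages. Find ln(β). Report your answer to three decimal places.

ln β = 0.195

H = 36/60 = 0.6000
FA = 15/60 = 0.2500
z(H) = z(0.6000) = 0.2533
z(FA) = z(0.2500) = -0.6745
ln β = −½·[z(H)² − z(FA)²] = −0.5 × (0.0642 − 0.4550) = 0.1954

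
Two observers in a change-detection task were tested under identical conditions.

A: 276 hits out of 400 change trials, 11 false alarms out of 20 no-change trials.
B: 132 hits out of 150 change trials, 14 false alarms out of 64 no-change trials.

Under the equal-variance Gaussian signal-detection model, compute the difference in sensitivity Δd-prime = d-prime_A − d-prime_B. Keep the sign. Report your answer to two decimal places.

Δd-prime = -1.58

A: z(0.6900) = 0.496, z(0.5500) = 0.126, d' = 0.370
B: z(0.8800) = 1.175, z(0.2188) = -0.776, d' = 1.951
Δd' = d'_A − d'_B = 0.370 − 1.951 = -1.581
B has the higher sensitivity.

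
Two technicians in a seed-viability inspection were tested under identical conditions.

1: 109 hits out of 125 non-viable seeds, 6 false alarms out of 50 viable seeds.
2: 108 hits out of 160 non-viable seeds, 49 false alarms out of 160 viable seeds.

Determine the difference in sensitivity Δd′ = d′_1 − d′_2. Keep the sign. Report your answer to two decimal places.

Δd′ = 1.35

1: z(0.8720) = 1.136, z(0.1200) = -1.175, d' = 2.311
2: z(0.6750) = 0.454, z(0.3063) = -0.506, d' = 0.960
Δd' = d'_1 − d'_2 = 2.311 − 0.960 = 1.351
1 has the higher sensitivity.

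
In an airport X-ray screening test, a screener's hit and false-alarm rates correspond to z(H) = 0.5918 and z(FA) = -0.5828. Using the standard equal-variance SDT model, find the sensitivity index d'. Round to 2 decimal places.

d' = 1.17

d' = z(H) − z(FA) = 0.5918 − (-0.5828) = 1.1746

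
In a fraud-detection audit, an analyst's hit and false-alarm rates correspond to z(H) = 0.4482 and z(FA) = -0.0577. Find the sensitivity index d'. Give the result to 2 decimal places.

d' = z(H) − z(FA) = 0.4482 − (-0.0577) = 0.5059

d' = 0.51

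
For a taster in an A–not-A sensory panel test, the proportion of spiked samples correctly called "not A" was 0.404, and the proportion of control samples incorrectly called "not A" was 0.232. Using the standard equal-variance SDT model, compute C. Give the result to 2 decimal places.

C = 0.49

z(H) = -0.2430
z(FA) = -0.7323
c = −½·[z(H) + z(FA)] = −0.5 × (-0.2430 + (-0.7323)) = 0.48765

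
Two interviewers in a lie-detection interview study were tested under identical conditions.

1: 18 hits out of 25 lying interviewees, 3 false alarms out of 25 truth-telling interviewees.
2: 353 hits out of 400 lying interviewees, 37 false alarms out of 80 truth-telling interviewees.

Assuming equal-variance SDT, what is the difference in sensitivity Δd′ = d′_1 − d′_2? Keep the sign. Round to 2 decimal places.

1: z(0.7200) = 0.583, z(0.1200) = -1.175, d' = 1.758
2: z(0.8825) = 1.188, z(0.4625) = -0.094, d' = 1.282
Δd' = d'_1 − d'_2 = 1.758 − 1.282 = 0.476
1 has the higher sensitivity.

Δd′ = 0.48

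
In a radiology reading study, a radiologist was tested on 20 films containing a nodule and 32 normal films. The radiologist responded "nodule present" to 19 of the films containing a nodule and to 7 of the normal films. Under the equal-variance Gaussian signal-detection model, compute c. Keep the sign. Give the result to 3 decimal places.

H = 19/20 = 0.9500
FA = 7/32 = 0.2188
z(H) = 1.6449
z(FA) = -0.7763
c = −½·[z(H) + z(FA)] = −0.5 × (1.6449 + (-0.7763)) = -0.4343
c < 0: the radiologist has a liberal response bias.

c = -0.434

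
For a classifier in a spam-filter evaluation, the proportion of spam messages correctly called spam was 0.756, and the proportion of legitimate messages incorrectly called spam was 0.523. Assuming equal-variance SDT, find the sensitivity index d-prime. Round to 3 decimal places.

Φ⁻¹(H) = 0.6935
Φ⁻¹(FA) = 0.0577
d' = z(H) − z(FA) = 0.6935 − 0.0577 = 0.6358

d-prime = 0.636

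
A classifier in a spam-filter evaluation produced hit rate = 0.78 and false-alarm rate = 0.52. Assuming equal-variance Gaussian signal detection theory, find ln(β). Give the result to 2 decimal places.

ln β = -0.30

z(H) = 0.772
z(FA) = 0.050
ln β = −½·[z(H)² − z(FA)²] = −0.5 × (0.596 − 0.003) = -0.2965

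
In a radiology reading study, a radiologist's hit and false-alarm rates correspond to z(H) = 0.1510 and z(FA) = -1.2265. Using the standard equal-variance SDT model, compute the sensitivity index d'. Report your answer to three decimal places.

d' = z(H) − z(FA) = 0.1510 − (-1.2265) = 1.3775

d' = 1.378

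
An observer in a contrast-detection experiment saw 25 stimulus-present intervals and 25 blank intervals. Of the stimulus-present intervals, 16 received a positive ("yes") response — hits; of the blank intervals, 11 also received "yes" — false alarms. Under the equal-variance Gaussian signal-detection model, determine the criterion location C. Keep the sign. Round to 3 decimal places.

H = 16/25 = 0.6400
FA = 11/25 = 0.4400
z(0.6400) = 0.3585, z(0.4400) = -0.1510
c = −½·[z(H) + z(FA)] = −0.5 × (0.3585 + (-0.1510)) = -0.10375

C = -0.104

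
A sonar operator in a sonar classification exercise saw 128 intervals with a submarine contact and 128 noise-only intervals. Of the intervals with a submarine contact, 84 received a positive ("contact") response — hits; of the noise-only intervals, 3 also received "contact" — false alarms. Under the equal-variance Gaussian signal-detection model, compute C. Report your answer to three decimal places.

H = 84/128 = 0.6562
FA = 3/128 = 0.0234
Φ⁻¹(H) = 0.4021
Φ⁻¹(FA) = -1.9881
c = −½·[z(H) + z(FA)] = −0.5 × (0.4021 + (-1.9881)) = 0.7930

C = 0.793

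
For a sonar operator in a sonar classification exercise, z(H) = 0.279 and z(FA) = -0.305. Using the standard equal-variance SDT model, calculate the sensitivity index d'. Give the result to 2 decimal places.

d' = 0.58

d' = z(H) − z(FA) = 0.279 − (-0.305) = 0.584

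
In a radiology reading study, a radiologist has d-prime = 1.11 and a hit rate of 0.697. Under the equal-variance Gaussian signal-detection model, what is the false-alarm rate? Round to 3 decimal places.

false-alarm rate = 0.276

z(hit rate) = z(0.697) = 0.5158
z(FA) = z(H) − d' = 0.5158 − 1.11 = -0.5942
false-alarm rate = Φ(-0.5942) = 0.2762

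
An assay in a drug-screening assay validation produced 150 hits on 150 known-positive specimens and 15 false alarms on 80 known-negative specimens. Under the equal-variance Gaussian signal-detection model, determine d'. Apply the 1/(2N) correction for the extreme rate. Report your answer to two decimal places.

The hit rate is 150/150 = 1, so apply the 1/(2N) correction: H → 1 − 1/(2·150) = 0.99667.
z(H) = z(0.99667) = 2.713
z(FA) = z(0.18750) = -0.887
d' = 2.713 − (-0.887) = 3.600

d' = 3.60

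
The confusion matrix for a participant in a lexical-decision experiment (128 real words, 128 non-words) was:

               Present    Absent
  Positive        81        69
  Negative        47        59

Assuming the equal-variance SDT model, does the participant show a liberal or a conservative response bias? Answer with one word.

liberal

z(H) = 0.339, z(FA) = 0.098
c = −½·(z(H) + z(FA)) = -0.2185
c < 0 → liberal criterion (biased toward responding “yes”).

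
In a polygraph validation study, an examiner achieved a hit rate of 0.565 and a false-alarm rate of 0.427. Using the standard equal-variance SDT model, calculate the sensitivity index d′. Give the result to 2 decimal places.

d′ = 0.35

Φ⁻¹(H) = 0.1637
Φ⁻¹(FA) = -0.1840
d' = z(H) − z(FA) = 0.1637 − (-0.1840) = 0.3477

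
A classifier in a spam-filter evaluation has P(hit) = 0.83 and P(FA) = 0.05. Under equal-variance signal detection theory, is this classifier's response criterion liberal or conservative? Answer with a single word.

conservative

z(H) = 0.954, z(FA) = -1.645
c = −½·(z(H) + z(FA)) = 0.3455
c > 0 → conservative criterion (biased toward responding “no”).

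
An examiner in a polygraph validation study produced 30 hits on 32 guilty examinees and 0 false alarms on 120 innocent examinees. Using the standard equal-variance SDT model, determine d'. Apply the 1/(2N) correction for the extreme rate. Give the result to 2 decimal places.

The false-alarm rate is 0/120 = 0, so apply the 1/(2N) correction: FA → 1/(2·120) = 0.00417.
z(H) = z(0.93750) = 1.534
z(FA) = z(0.00417) = -2.638
d' = 1.534 − (-2.638) = 4.172

d' = 4.17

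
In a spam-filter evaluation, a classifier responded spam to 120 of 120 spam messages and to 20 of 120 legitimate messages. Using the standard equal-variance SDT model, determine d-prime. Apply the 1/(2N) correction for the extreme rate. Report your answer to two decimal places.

d-prime = 3.61

The hit rate is 120/120 = 1, so apply the 1/(2N) correction: H → 1 − 1/(2·120) = 0.99583.
z(H) = z(0.99583) = 2.638
z(FA) = z(0.16667) = -0.967
d' = 2.638 − (-0.967) = 3.605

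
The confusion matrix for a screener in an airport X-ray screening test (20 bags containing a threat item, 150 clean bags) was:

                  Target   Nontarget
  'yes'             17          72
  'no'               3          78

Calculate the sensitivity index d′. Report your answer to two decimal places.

d′ = 1.09

H = 17/20 = 0.8500
FA = 72/150 = 0.4800
Φ⁻¹(H) = 1.036
Φ⁻¹(FA) = -0.050
d' = z(H) − z(FA) = 1.036 − (-0.050) = 1.086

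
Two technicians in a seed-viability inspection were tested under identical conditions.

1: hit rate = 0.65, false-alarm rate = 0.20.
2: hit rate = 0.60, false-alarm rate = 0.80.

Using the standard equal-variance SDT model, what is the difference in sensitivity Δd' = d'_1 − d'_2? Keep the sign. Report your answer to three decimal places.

Δd' = 1.815

1: z(0.65) = 0.3853, z(0.20) = -0.8416, d' = 1.2269
2: z(0.60) = 0.2533, z(0.80) = 0.8416, d' = -0.5883
Δd' = d'_1 − d'_2 = 1.2269 − (-0.5883) = 1.8152
1 has the higher sensitivity.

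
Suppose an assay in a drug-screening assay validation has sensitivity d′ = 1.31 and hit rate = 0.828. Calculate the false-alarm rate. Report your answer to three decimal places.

false-alarm rate = 0.358

z(hit rate) = z(0.828) = 0.9463
z(FA) = z(H) − d' = 0.9463 − 1.31 = -0.3637
false-alarm rate = Φ(-0.3637) = 0.3580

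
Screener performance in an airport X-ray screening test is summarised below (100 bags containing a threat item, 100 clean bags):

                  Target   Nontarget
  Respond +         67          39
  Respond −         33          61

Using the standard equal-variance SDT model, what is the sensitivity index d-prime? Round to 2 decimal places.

H = 67/100 = 0.6700
FA = 39/100 = 0.3900
Φ⁻¹(0.6700) = 0.440, Φ⁻¹(0.3900) = -0.279
d' = z(H) − z(FA) = 0.440 − (-0.279) = 0.719

d-prime = 0.72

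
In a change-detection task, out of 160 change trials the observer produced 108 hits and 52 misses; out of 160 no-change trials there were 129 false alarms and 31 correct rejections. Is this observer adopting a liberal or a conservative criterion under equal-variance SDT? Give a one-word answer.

z(H) = 0.454, z(FA) = 0.864
c = −½·(z(H) + z(FA)) = -0.659
c < 0 → liberal criterion (biased toward responding “yes”).

liberal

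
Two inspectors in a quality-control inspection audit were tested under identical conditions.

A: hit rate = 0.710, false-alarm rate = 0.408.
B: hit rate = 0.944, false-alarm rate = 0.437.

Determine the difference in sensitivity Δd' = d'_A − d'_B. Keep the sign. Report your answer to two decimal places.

Δd' = -0.96

A: z(0.710) = 0.553, z(0.408) = -0.233, d' = 0.786
B: z(0.944) = 1.589, z(0.437) = -0.159, d' = 1.748
Δd' = d'_A − d'_B = 0.786 − 1.748 = -0.962
B has the higher sensitivity.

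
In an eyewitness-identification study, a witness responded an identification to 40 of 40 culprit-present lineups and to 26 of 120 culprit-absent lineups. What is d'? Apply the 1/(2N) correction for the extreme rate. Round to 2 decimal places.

d' = 3.02

The hit rate is 40/40 = 1, so apply the 1/(2N) correction: H → 1 − 1/(2·40) = 0.98750.
z(H) = z(0.98750) = 2.241
z(FA) = z(0.21667) = -0.783
d' = 2.241 − (-0.783) = 3.024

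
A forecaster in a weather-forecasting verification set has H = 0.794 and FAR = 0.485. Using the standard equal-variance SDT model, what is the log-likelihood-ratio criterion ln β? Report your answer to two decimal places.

z(H) = z(0.794) = 0.820
z(FA) = z(0.485) = -0.038
ln β = −½·[z(H)² − z(FA)²] = −0.5 × (0.672 − 0.001) = -0.3355

ln β = -0.34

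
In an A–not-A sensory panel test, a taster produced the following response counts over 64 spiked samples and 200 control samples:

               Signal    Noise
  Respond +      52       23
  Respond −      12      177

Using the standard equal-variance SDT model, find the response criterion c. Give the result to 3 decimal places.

H = 52/64 = 0.8125
FA = 23/200 = 0.1150
z(H) = z(0.8125) = 0.8871
z(FA) = z(0.1150) = -1.2004
c = −½·[z(H) + z(FA)] = −0.5 × (0.8871 + (-1.2004)) = 0.15665
c > 0: the taster has a conservative response bias.

c = 0.157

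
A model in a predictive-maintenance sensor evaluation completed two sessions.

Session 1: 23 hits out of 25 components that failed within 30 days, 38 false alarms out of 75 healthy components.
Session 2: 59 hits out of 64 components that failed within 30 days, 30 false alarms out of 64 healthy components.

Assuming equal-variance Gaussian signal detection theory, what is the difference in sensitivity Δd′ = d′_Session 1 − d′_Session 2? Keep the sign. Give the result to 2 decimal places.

Δd′ = -0.11

Session 1: z(0.9200) = 1.405, z(0.5067) = 0.017, d' = 1.388
Session 2: z(0.9219) = 1.418, z(0.4688) = -0.078, d' = 1.496
Δd' = d'_Session 1 − d'_Session 2 = 1.388 − 1.496 = -0.108
Session 2 has the higher sensitivity.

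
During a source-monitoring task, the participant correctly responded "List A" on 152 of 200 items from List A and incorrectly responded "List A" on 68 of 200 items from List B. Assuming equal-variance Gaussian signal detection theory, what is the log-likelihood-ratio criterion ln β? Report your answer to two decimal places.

H = 152/200 = 0.7600
FA = 68/200 = 0.3400
Φ⁻¹(0.7600) = 0.706, Φ⁻¹(0.3400) = -0.412
ln β = −½·[z(H)² − z(FA)²] = −0.5 × (0.498 − 0.170) = -0.164

ln β = -0.16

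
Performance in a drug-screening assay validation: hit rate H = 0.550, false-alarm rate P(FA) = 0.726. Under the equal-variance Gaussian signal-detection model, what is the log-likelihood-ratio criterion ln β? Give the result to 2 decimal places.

ln β = 0.17

z(H) = z(0.550) = 0.126
z(FA) = z(0.726) = 0.601
ln β = −½·[z(H)² − z(FA)²] = −0.5 × (0.016 − 0.361) = 0.1725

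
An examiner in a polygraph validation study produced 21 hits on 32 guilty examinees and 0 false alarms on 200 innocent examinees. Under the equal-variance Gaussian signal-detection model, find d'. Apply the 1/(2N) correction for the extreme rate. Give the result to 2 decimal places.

d' = 3.21

The false-alarm rate is 0/200 = 0, so apply the 1/(2N) correction: FA → 1/(2·200) = 0.00250.
z(H) = z(0.65625) = 0.402
z(FA) = z(0.00250) = -2.807
d' = 0.402 − (-2.807) = 3.209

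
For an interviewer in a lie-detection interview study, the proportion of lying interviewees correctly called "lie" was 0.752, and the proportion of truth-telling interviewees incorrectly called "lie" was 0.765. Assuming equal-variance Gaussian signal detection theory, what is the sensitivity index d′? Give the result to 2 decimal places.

z(H) = 0.681
z(FA) = 0.722
d' = z(H) − z(FA) = 0.681 − 0.722 = -0.041

d′ = -0.04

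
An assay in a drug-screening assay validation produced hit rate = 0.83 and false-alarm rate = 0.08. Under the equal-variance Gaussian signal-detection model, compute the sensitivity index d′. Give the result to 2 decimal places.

d′ = 2.36

Φ⁻¹(H) = 0.954
Φ⁻¹(FA) = -1.405
d' = z(H) − z(FA) = 0.954 − (-1.405) = 2.359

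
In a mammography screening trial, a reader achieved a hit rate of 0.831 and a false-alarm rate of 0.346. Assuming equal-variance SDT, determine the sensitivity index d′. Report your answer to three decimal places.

d′ = 1.354

Φ⁻¹(0.831) = 0.9581, Φ⁻¹(0.346) = -0.3961
d' = z(H) − z(FA) = 0.9581 − (-0.3961) = 1.3542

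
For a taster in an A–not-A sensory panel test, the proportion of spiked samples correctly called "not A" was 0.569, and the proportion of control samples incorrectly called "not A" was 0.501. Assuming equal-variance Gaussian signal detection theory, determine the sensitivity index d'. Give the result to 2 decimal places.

z(0.569) = 0.174, z(0.501) = 0.003
d' = z(H) − z(FA) = 0.174 − 0.003 = 0.171

d' = 0.17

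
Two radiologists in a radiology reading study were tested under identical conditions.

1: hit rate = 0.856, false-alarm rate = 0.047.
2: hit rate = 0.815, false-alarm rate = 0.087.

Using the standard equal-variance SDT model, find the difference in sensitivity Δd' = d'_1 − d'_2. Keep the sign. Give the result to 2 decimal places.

Δd' = 0.48

1: z(0.856) = 1.063, z(0.047) = -1.675, d' = 2.738
2: z(0.815) = 0.896, z(0.087) = -1.359, d' = 2.255
Δd' = d'_1 − d'_2 = 2.738 − 2.255 = 0.483
1 has the higher sensitivity.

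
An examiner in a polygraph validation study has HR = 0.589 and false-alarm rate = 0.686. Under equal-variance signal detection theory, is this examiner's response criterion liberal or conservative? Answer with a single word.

z(H) = 0.225, z(FA) = 0.485
c = −½·(z(H) + z(FA)) = -0.355
c < 0 → liberal criterion (biased toward responding “yes”).

liberal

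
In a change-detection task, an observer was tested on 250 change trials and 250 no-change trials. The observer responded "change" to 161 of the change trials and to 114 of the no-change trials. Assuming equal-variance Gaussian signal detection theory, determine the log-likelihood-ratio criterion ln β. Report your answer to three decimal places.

H = 161/250 = 0.6440
FA = 114/250 = 0.4560
Φ⁻¹(0.6440) = 0.3692, Φ⁻¹(0.4560) = -0.1105
ln β = −½·[z(H)² − z(FA)²] = −0.5 × (0.1363 − 0.0122) = -0.06205

ln β = -0.062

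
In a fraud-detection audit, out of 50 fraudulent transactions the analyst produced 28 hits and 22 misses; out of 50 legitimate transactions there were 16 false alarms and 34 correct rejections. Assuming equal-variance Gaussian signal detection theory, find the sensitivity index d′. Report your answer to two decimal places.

H = 28/50 = 0.5600
FA = 16/50 = 0.3200
z(0.5600) = 0.1510, z(0.3200) = -0.4677
d' = z(H) − z(FA) = 0.1510 − (-0.4677) = 0.6187

d′ = 0.62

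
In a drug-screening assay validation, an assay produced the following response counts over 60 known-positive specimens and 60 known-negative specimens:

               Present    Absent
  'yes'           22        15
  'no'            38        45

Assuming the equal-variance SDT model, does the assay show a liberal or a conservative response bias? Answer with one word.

conservative

z(H) = -0.341, z(FA) = -0.674
c = −½·(z(H) + z(FA)) = 0.5075
c > 0 → conservative criterion (biased toward responding “no”).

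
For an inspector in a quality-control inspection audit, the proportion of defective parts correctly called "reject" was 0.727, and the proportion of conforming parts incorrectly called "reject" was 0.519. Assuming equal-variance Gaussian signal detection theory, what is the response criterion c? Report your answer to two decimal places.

z(H) = 0.6038
z(FA) = 0.0476
c = −½·[z(H) + z(FA)] = −0.5 × (0.6038 + 0.0476) = -0.3257
c < 0: the inspector has a liberal response bias.

c = -0.33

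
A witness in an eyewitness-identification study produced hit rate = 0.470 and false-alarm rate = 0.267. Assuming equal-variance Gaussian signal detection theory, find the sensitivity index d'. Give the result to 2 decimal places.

z(H) = z(0.470) = -0.0753
z(FA) = z(0.267) = -0.6219
d' = z(H) − z(FA) = -0.0753 − (-0.6219) = 0.5466

d' = 0.55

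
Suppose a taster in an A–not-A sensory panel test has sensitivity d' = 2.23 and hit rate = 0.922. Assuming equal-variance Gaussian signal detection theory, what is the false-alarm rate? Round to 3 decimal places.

z(hit rate) = z(0.922) = 1.4187
z(FA) = z(H) − d' = 1.4187 − 2.23 = -0.8113
false-alarm rate = Φ(-0.8113) = 0.2086

false-alarm rate = 0.209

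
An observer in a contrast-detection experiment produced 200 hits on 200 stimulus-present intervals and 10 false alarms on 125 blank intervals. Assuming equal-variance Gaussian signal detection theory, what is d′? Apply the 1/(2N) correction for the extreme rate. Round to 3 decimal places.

The hit rate is 200/200 = 1, so apply the 1/(2N) correction: H → 1 − 1/(2·200) = 0.99750.
z(H) = z(0.99750) = 2.8070
z(FA) = z(0.08000) = -1.4051
d' = 2.8070 − (-1.4051) = 4.2121

d′ = 4.212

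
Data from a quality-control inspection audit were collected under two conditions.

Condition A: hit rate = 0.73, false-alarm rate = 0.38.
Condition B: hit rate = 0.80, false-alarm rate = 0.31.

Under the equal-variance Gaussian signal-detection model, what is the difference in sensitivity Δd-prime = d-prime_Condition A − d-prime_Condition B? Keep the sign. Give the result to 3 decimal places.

Condition A: z(0.73) = 0.6128, z(0.38) = -0.3055, d' = 0.9183
Condition B: z(0.80) = 0.8416, z(0.31) = -0.4959, d' = 1.3375
Δd' = d'_Condition A − d'_Condition B = 0.9183 − 1.3375 = -0.4192
Condition B has the higher sensitivity.

Δd-prime = -0.419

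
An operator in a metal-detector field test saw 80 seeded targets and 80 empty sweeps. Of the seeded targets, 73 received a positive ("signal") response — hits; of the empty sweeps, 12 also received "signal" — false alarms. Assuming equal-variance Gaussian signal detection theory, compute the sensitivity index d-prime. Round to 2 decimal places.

H = 73/80 = 0.9125
FA = 12/80 = 0.1500
z(H) = z(0.9125) = 1.3563
z(FA) = z(0.1500) = -1.0364
d' = z(H) − z(FA) = 1.3563 − (-1.0364) = 2.3927

d-prime = 2.39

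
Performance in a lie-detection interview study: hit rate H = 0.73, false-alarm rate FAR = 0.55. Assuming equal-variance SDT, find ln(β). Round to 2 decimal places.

z(H) = z(0.73) = 0.613
z(FA) = z(0.55) = 0.126
ln β = −½·[z(H)² − z(FA)²] = −0.5 × (0.376 − 0.016) = -0.180

ln β = -0.18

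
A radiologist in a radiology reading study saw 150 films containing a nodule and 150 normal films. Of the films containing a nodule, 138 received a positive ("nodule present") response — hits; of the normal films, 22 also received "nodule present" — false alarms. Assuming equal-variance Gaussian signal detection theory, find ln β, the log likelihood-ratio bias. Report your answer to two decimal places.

H = 138/150 = 0.9200
FA = 22/150 = 0.1467
z(0.9200) = 1.405, z(0.1467) = -1.051
ln β = −½·[z(H)² − z(FA)²] = −0.5 × (1.974 − 1.105) = -0.4345

ln β = -0.43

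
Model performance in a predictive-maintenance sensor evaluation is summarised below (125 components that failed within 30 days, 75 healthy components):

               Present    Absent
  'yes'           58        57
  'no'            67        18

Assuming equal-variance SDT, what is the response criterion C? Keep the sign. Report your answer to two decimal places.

H = 58/125 = 0.4640
FA = 57/75 = 0.7600
z(H) = -0.0904
z(FA) = 0.7063
c = −½·[z(H) + z(FA)] = −0.5 × (-0.0904 + 0.7063) = -0.30795

C = -0.31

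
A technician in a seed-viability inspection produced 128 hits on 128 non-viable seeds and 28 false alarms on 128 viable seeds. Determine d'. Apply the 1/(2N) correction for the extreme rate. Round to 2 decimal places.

d' = 3.44

The hit rate is 128/128 = 1, so apply the 1/(2N) correction: H → 1 − 1/(2·128) = 0.99609.
z(H) = z(0.99609) = 2.660
z(FA) = z(0.21875) = -0.776
d' = 2.660 − (-0.776) = 3.436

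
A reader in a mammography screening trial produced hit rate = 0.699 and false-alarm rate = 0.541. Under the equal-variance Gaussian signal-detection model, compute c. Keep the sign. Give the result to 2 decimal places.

c = -0.31

Φ⁻¹(H) = 0.522
Φ⁻¹(FA) = 0.103
c = −½·[z(H) + z(FA)] = −0.5 × (0.522 + 0.103) = -0.3125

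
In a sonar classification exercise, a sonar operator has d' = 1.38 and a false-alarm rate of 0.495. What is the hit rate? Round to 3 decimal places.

z(false-alarm rate) = z(0.495) = -0.0125
z(H) = z(FA) + d' = -0.0125 + 1.38 = 1.3675
hit rate = Φ(1.3675) = 0.9143

hit rate = 0.914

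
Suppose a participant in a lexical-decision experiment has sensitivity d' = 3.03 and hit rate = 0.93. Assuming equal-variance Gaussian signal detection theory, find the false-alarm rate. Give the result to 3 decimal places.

z(hit rate) = z(0.93) = 1.4758
z(FA) = z(H) − d' = 1.4758 − 3.03 = -1.5542
false-alarm rate = Φ(-1.5542) = 0.0601

false-alarm rate = 0.060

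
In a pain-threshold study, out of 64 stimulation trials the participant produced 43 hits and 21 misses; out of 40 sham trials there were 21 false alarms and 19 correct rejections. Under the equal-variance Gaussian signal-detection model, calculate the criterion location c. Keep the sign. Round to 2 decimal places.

H = 43/64 = 0.6719
FA = 21/40 = 0.5250
z(0.6719) = 0.445, z(0.5250) = 0.063
c = −½·[z(H) + z(FA)] = −0.5 × (0.445 + 0.063) = -0.254
c < 0: the participant has a liberal response bias.

c = -0.25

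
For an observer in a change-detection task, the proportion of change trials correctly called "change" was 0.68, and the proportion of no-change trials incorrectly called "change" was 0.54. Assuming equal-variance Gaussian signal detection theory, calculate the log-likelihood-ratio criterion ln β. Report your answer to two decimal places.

ln β = -0.10

Φ⁻¹(0.68) = 0.468, Φ⁻¹(0.54) = 0.100
ln β = −½·[z(H)² − z(FA)²] = −0.5 × (0.219 − 0.010) = -0.1045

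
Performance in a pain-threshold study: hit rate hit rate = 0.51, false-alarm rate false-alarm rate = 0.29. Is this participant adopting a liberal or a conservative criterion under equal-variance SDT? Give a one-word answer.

z(H) = 0.025, z(FA) = -0.553
c = −½·(z(H) + z(FA)) = 0.264
c > 0 → conservative criterion (biased toward responding “no”).

conservative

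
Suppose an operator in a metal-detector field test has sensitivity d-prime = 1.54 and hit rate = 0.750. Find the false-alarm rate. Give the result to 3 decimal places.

z(hit rate) = z(0.750) = 0.6745
z(FA) = z(H) − d' = 0.6745 − 1.54 = -0.8655
false-alarm rate = Φ(-0.8655) = 0.1934

false-alarm rate = 0.193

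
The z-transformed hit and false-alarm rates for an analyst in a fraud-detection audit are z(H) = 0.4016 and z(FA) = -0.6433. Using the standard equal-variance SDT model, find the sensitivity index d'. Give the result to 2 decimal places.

d' = 1.04

d' = z(H) − z(FA) = 0.4016 − (-0.6433) = 1.0449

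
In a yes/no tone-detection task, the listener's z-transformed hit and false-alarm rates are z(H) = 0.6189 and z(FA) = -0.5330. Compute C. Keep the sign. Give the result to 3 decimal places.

C = -0.043

c = −½·[z(H) + z(FA)] = −½·(0.6189 + (-0.5330)) = -0.04295
c < 0: the listener has a liberal response bias.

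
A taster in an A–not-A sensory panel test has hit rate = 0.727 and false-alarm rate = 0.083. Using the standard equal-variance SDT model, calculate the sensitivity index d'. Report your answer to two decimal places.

z(0.727) = 0.604, z(0.083) = -1.385
d' = z(H) − z(FA) = 0.604 − (-1.385) = 1.989

d' = 1.99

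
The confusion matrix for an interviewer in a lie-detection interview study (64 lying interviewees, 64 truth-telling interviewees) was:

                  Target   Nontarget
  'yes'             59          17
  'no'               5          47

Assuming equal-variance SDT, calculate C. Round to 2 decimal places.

C = -0.40

H = 59/64 = 0.9219
FA = 17/64 = 0.2656
Φ⁻¹(0.9219) = 1.418, Φ⁻¹(0.2656) = -0.626
c = −½·[z(H) + z(FA)] = −0.5 × (1.418 + (-0.626)) = -0.396
c < 0: the interviewer has a liberal response bias.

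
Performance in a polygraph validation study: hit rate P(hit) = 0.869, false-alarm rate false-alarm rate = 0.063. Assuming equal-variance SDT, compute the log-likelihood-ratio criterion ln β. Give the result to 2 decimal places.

z(H) = 1.122
z(FA) = -1.530
ln β = −½·[z(H)² − z(FA)²] = −0.5 × (1.259 − 2.341) = 0.541

ln β = 0.54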